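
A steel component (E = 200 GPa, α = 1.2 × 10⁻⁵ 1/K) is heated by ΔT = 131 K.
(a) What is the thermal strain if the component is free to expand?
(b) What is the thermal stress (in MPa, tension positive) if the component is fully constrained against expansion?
(a) Free thermal strain ε_th = α·ΔT = (1.2 × 10⁻⁵) × 131 = 0.001572
(b) Fully constrained, the expansion is suppressed, so σ = -E·α·ΔT. Convert E = 200 GPa = 2 × 10¹¹ Pa.
  σ = -(2 × 10¹¹) × (1.2 × 10⁻⁵) × 131 = -3.144 × 10⁸ Pa = -314.4 MPa (compressive)
Final answer: (a) ε_th = 0.001572, (b) σ = -314.4 MPa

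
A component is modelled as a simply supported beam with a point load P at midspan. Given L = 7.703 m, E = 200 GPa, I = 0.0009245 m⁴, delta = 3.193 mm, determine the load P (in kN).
Model: a simply supported beam with a point load P at midspan, so delta = (P·L^3) / (48·E·I).
Solve for P: P = (48·delta·E·I) / L^3.
Convert to SI units:
  E = 200 GPa = 2 × 10¹¹ Pa
  delta = 3.193 mm = 0.003193 m
Substitute:
  P = (48 × 0.003193 × (2 × 10¹¹) × 0.0009245) / 7.703^3
  P = 62000 N
Convert: P = 62000 N = 62 kN
Final answer: P = 62 kN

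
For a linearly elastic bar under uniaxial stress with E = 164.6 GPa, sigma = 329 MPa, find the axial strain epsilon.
Model: a linearly elastic bar under uniaxial stress, so sigma = E·epsilon.
Solve for epsilon: epsilon = sigma / E.
Convert to SI units:
  E = 164.6 GPa = 1.646 × 10¹¹ Pa
  sigma = 329 MPa = 3.29 × 10⁸ Pa
Substitute:
  epsilon = (3.29 × 10⁸) / (1.646 × 10¹¹)
  epsilon = 0.001999
Final answer: epsilon = 0.001999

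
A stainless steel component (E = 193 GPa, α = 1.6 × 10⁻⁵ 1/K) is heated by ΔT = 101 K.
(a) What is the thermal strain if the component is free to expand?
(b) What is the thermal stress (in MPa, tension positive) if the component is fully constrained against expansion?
(a) Free thermal strain ε_th = α·ΔT = (1.6 × 10⁻⁵) × 101 = 0.001616
(b) Fully constrained, the expansion is suppressed, so σ = -E·α·ΔT. Convert E = 193 GPa = 1.93 × 10¹¹ Pa.
  σ = -(1.93 × 10¹¹) × (1.6 × 10⁻⁵) × 101 = -3.119 × 10⁸ Pa = -311.9 MPa (compressive)
Final answer: (a) ε_th = 0.001616, (b) σ = -311.9 MPa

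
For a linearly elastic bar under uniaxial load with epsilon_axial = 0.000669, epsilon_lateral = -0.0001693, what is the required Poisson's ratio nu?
Model: a linearly elastic bar under uniaxial load, so epsilon_lateral = -nu·epsilon_axial.
Solve for nu: nu = -epsilon_lateral / epsilon_axial.
Substitute:
  nu = -(-0.0001693) / 0.000669
  nu = 0.2531
Final answer: nu = 0.2531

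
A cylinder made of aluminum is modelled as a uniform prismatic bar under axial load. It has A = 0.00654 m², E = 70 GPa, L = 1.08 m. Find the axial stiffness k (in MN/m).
Model: a uniform prismatic bar under axial load, so k = (A·E) / L.
Convert to SI units:
  E = 70 GPa = 7 × 10¹⁰ Pa
Substitute:
  k = (0.00654 × (7 × 10¹⁰)) / 1.08
  k = 4.239 × 10⁸ N/m
Convert: k = 4.239 × 10⁸ N/m = 423.9 MN/m
Final answer: k = 423.9 MN/m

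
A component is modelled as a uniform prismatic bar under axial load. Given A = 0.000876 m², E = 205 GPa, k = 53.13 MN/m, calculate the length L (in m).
Model: a uniform prismatic bar under axial load, so k = (A·E) / L.
Solve for L: L = (A·E) / k.
Convert to SI units:
  E = 205 GPa = 2.05 × 10¹¹ Pa
  k = 53.13 MN/m = 5.313 × 10⁷ N/m
Substitute:
  L = (0.000876 × (2.05 × 10¹¹)) / (5.313 × 10⁷)
  L = 3.38 m
Final answer: L = 3.38 m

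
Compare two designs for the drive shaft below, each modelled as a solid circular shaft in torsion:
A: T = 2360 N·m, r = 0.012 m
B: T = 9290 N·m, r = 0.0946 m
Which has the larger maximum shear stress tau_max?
Model: a solid circular shaft in torsion, so tau_max = (2·T) / (π·r^3) (SI units).
  A: tau_max = (2 × 2360) / (π × 0.012^3) = 8.695 × 10⁸ Pa = 869.5 MPa
  B: tau_max = (2 × 9290) / (π × 0.0946^3) = 6.986 × 10⁶ Pa = 6.986 MPa
869.5 MPa > 6.986 MPa, so A is larger.
Final answer: A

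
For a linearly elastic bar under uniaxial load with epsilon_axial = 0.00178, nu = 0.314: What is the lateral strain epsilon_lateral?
Model: a linearly elastic bar under uniaxial load, so epsilon_lateral = -nu·epsilon_axial.
Substitute:
  epsilon_lateral = -(0.314 × 0.00178)
  epsilon_lateral = -0.0005589
Final answer: epsilon_lateral = -0.0005589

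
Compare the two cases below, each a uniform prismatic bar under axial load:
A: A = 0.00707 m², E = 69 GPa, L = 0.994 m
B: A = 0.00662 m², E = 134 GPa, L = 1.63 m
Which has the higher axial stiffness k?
Model: a uniform prismatic bar under axial load, so k = (A·E) / L (SI units).
  A: k = (0.00707 × (6.9 × 10¹⁰)) / 0.994 = 4.908 × 10⁸ N/m = 490.8 MN/m
  B: k = (0.00662 × (1.34 × 10¹¹)) / 1.63 = 5.442 × 10⁸ N/m = 544.2 MN/m
544.2 MN/m > 490.8 MN/m, so B is larger.
Final answer: B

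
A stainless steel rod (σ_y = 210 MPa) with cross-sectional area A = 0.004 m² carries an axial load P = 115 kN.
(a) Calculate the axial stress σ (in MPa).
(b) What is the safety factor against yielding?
(a) Axial stress σ = P/A. Convert P = 115 kN = 115000 N.
  σ = 115000 / 0.004 = 2.875 × 10⁷ Pa = 28.75 MPa
(b) Safety factor SF = σ_y/σ = 210 / 28.75 = 7.304
Final answer: (a) σ = 28.75 MPa, (b) SF = 7.304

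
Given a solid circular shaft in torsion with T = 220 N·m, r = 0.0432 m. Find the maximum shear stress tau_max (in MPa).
Model: a solid circular shaft in torsion, so tau_max = (2·T) / (π·r^3).
Substitute:
  tau_max = (2 × 220) / (π × 0.0432^3)
  tau_max = 1.737 × 10⁶ Pa
Convert: tau_max = 1.737 × 10⁶ Pa = 1.737 MPa
Final answer: tau_max = 1.737 MPa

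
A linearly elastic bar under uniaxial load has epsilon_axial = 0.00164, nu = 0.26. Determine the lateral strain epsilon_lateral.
Model: a linearly elastic bar under uniaxial load, so epsilon_lateral = -nu·epsilon_axial.
Substitute:
  epsilon_lateral = -(0.26 × 0.00164)
  epsilon_lateral = -0.0004264
Final answer: epsilon_lateral = -0.0004264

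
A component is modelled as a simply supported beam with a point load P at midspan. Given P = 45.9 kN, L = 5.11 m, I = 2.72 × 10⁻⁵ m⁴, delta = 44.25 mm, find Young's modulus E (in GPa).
Model: a simply supported beam with a point load P at midspan, so delta = (P·L^3) / (48·E·I).
Solve for E: E = (P·L^3) / (48·delta·I).
Convert to SI units:
  P = 45.9 kN = 45900 N
  delta = 44.25 mm = 0.04425 m
Substitute:
  E = (45900 × 5.11^3) / (48 × 0.04425 × (2.72 × 10⁻⁵))
  E = 1.06 × 10¹¹ Pa
Convert: E = 1.06 × 10¹¹ Pa = 106 GPa
Final answer: E = 106 GPa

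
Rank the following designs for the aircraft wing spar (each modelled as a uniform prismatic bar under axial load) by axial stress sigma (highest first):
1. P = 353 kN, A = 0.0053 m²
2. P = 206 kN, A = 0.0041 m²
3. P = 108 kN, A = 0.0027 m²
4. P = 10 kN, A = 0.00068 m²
Model: a uniform prismatic bar under axial load, so sigma = P / A (SI units).
  Case 1: sigma = 353000 / 0.0053 = 6.66 × 10⁷ Pa = 66.6 MPa
  Case 2: sigma = 206000 / 0.0041 = 5.024 × 10⁷ Pa = 50.24 MPa
  Case 3: sigma = 108000 / 0.0027 = 4 × 10⁷ Pa = 40 MPa
  Case 4: sigma = 10000 / 0.00068 = 1.471 × 10⁷ Pa = 14.71 MPa
Ordering: 66.6 MPa (case 1) > 50.24 MPa (case 2) > 40 MPa (case 3) > 14.71 MPa (case 4)
Final answer: 1, 2, 3, 4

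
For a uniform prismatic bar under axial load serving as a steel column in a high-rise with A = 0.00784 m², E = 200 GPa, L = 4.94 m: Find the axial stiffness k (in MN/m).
Model: a uniform prismatic bar under axial load, so k = (A·E) / L.
Convert to SI units:
  E = 200 GPa = 2 × 10¹¹ Pa
Substitute:
  k = (0.00784 × (2 × 10¹¹)) / 4.94
  k = 3.174 × 10⁸ N/m
Convert: k = 3.174 × 10⁸ N/m = 317.4 MN/m
Final answer: k = 317.4 MN/m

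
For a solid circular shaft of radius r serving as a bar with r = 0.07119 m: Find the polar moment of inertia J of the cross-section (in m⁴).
Model: a solid circular shaft of radius r, so J = (π·r^4) / 2.
Substitute:
  J = (π × 0.07119^4) / 2
  J = 4.035 × 10⁻⁵ m⁴
Final answer: J = 4.035 × 10⁻⁵ m⁴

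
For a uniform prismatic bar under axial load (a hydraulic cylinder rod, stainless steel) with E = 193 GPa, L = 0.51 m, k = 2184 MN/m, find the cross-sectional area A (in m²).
Model: a uniform prismatic bar under axial load, so k = (A·E) / L.
Solve for A: A = (k·L) / E.
Convert to SI units:
  E = 193 GPa = 1.93 × 10¹¹ Pa
  k = 2184 MN/m = 2.184 × 10⁹ N/m
Substitute:
  A = ((2.184 × 10⁹) × 0.51) / (1.93 × 10¹¹)
  A = 0.005771 m²
Final answer: A = 0.005771 m²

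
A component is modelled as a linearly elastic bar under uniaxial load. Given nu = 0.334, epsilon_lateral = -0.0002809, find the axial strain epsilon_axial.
Model: a linearly elastic bar under uniaxial load, so epsilon_lateral = -nu·epsilon_axial.
Solve for epsilon_axial: epsilon_axial = -epsilon_lateral / nu.
Substitute:
  epsilon_axial = -(-0.0002809) / 0.334
  epsilon_axial = 0.000841
Final answer: epsilon_axial = 0.000841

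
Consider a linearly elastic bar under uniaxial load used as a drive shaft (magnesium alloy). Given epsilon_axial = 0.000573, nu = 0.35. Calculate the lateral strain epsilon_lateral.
Model: a linearly elastic bar under uniaxial load, so epsilon_lateral = -nu·epsilon_axial.
Substitute:
  epsilon_lateral = -(0.35 × 0.000573)
  epsilon_lateral = -0.0002005
Final answer: epsilon_lateral = -0.0002005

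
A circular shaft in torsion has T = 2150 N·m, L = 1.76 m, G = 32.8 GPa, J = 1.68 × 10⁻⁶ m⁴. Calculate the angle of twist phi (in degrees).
Model: a circular shaft in torsion, so phi = (T·L) / (G·J).
Convert to SI units:
  G = 32.8 GPa = 3.28 × 10¹⁰ Pa
Substitute:
  phi = (2150 × 1.76) / ((3.28 × 10¹⁰) × (1.68 × 10⁻⁶))
  phi = 0.06867 rad
Convert to degrees: phi = 0.06867 × 180/π = 3.935°
Final answer: phi = 3.935°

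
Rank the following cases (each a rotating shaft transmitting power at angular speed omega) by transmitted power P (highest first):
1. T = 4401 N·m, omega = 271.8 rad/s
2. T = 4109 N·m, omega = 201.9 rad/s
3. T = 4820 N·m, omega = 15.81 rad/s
Model: a rotating shaft transmitting power at angular speed omega, so P = T·omega (SI units).
  Case 1: P = 4401 × 271.8 = 1.196 × 10⁶ W = 1196 kW
  Case 2: P = 4109 × 201.9 = 829600 W = 829.6 kW
  Case 3: P = 4820 × 15.81 = 76200 W = 76.2 kW
Ordering: 1196 kW (case 1) > 829.6 kW (case 2) > 76.2 kW (case 3)
Final answer: 1, 2, 3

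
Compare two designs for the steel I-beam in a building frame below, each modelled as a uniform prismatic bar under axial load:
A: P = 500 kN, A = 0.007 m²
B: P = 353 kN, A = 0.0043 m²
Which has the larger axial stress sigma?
Model: a uniform prismatic bar under axial load, so sigma = P / A (SI units).
  A: sigma = 500000 / 0.007 = 7.143 × 10⁷ Pa = 71.43 MPa
  B: sigma = 353000 / 0.0043 = 8.209 × 10⁷ Pa = 82.09 MPa
82.09 MPa > 71.43 MPa, so B is larger.
Final answer: B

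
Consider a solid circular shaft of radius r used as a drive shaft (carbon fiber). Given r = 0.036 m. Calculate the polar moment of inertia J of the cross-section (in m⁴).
Model: a solid circular shaft of radius r, so J = (π·r^4) / 2.
Substitute:
  J = (π × 0.036^4) / 2
  J = 2.638 × 10⁻⁶ m⁴
Final answer: J = 2.638 × 10⁻⁶ m⁴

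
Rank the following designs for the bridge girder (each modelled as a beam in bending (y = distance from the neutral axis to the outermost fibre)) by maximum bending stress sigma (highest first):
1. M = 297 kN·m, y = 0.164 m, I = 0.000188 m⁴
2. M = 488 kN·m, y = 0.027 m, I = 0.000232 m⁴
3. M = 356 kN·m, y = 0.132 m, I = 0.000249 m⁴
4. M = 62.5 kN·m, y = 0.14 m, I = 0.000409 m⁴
Model: a beam in bending (y = distance from the neutral axis to the outermost fibre), so sigma = (M·y) / I (SI units).
  Case 1: sigma = (297000 × 0.164) / 0.000188 = 2.591 × 10⁸ Pa = 259.1 MPa
  Case 2: sigma = (488000 × 0.027) / 0.000232 = 5.679 × 10⁷ Pa = 56.79 MPa
  Case 3: sigma = (356000 × 0.132) / 0.000249 = 1.887 × 10⁸ Pa = 188.7 MPa
  Case 4: sigma = (62500 × 0.14) / 0.000409 = 2.139 × 10⁷ Pa = 21.39 MPa
Ordering: 259.1 MPa (case 1) > 188.7 MPa (case 3) > 56.79 MPa (case 2) > 21.39 MPa (case 4)
Final answer: 1, 3, 2, 4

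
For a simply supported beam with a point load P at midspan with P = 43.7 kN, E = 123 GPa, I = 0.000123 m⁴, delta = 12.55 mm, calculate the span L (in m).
Model: a simply supported beam with a point load P at midspan, so delta = (P·L^3) / (48·E·I).
Solve for L: L = ((48·delta·E·I) / P)^(1/3).
Convert to SI units:
  P = 43.7 kN = 43700 N
  E = 123 GPa = 1.23 × 10¹¹ Pa
  delta = 12.55 mm = 0.01255 m
Substitute:
  L = ((48 × 0.01255 × (1.23 × 10¹¹) × 0.000123) / 43700)^(1/3)
  L = 5.93 m
Final answer: L = 5.93 m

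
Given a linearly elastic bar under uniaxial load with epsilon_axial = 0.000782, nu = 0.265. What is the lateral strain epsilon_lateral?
Model: a linearly elastic bar under uniaxial load, so epsilon_lateral = -nu·epsilon_axial.
Substitute:
  epsilon_lateral = -(0.265 × 0.000782)
  epsilon_lateral = -0.0002072
Final answer: epsilon_lateral = -0.0002072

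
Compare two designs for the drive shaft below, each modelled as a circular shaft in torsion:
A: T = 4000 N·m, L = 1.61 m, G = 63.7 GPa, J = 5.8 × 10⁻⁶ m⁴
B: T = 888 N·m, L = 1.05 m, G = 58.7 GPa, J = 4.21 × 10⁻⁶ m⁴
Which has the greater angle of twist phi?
Model: a circular shaft in torsion, so phi = (T·L) / (G·J) (SI units).
  A: phi = (4000 × 1.61) / ((6.37 × 10¹⁰) × (5.8 × 10⁻⁶)) = 0.01743 rad = 0.9987°
  B: phi = (888 × 1.05) / ((5.87 × 10¹⁰) × (4.21 × 10⁻⁶)) = 0.003773 rad = 0.2162°
0.9987° > 0.2162°, so A is larger.
Final answer: A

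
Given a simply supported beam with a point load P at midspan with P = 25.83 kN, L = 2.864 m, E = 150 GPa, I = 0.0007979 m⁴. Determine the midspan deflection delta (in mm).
Model: a simply supported beam with a point load P at midspan, so delta = (P·L^3) / (48·E·I).
Convert to SI units:
  P = 25.83 kN = 25830 N
  E = 150 GPa = 1.5 × 10¹¹ Pa
Substitute:
  delta = (25830 × 2.864^3) / (48 × (1.5 × 10¹¹) × 0.0007979)
  delta = 0.0001056 m
Convert: delta = 0.0001056 m = 0.1056 mm
Final answer: delta = 0.1056 mm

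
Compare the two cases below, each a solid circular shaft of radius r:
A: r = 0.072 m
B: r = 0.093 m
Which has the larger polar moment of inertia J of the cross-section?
Model: a solid circular shaft of radius r, so J = (π·r^4) / 2 (SI units).
  A: J = (π × 0.072^4) / 2 = 4.221 × 10⁻⁵ m⁴
  B: J = (π × 0.093^4) / 2 = 0.0001175 m⁴
0.0001175 m⁴ > 4.221 × 10⁻⁵ m⁴, so B is larger.
Final answer: B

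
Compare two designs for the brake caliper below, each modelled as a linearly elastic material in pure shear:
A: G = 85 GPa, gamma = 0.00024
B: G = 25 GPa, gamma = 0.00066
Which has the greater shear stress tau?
Model: a linearly elastic material in pure shear, so tau = G·gamma (SI units).
  A: tau = (8.5 × 10¹⁰) × 0.00024 = 2.04 × 10⁷ Pa = 20.4 MPa
  B: tau = (2.5 × 10¹⁰) × 0.00066 = 1.65 × 10⁷ Pa = 16.5 MPa
20.4 MPa > 16.5 MPa, so A is larger.
Final answer: A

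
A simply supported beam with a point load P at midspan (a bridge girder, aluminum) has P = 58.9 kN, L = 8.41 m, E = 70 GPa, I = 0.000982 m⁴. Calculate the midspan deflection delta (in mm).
Model: a simply supported beam with a point load P at midspan, so delta = (P·L^3) / (48·E·I).
Convert to SI units:
  P = 58.9 kN = 58900 N
  E = 70 GPa = 7 × 10¹⁰ Pa
Substitute:
  delta = (58900 × 8.41^3) / (48 × (7 × 10¹⁰) × 0.000982)
  delta = 0.01062 m
Convert: delta = 0.01062 m = 10.62 mm
Final answer: delta = 10.62 mm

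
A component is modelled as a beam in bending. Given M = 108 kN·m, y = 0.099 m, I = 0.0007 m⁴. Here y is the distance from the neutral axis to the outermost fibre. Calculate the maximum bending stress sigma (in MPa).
Model: a beam in bending, so sigma = (M·y) / I.
Convert to SI units:
  M = 108 kN·m = 108000 N·m
Substitute:
  sigma = (108000 × 0.099) / 0.0007
  sigma = 1.527 × 10⁷ Pa
Convert: sigma = 1.527 × 10⁷ Pa = 15.27 MPa
Final answer: sigma = 15.27 MPa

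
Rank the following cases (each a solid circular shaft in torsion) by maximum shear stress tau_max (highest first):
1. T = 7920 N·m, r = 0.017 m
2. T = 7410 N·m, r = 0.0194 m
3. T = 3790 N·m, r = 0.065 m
Model: a solid circular shaft in torsion, so tau_max = (2·T) / (π·r^3) (SI units).
  Case 1: tau_max = (2 × 7920) / (π × 0.017^3) = 1.026 × 10⁹ Pa = 1026 MPa
  Case 2: tau_max = (2 × 7410) / (π × 0.0194^3) = 6.461 × 10⁸ Pa = 646.1 MPa
  Case 3: tau_max = (2 × 3790) / (π × 0.065^3) = 8.786 × 10⁶ Pa = 8.786 MPa
Ordering: 1026 MPa (case 1) > 646.1 MPa (case 2) > 8.786 MPa (case 3)
Final answer: 1, 2, 3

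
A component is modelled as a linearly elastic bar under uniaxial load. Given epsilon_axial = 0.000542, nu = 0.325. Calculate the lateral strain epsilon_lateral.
Model: a linearly elastic bar under uniaxial load, so epsilon_lateral = -nu·epsilon_axial.
Substitute:
  epsilon_lateral = -(0.325 × 0.000542)
  epsilon_lateral = -0.0001761
Final answer: epsilon_lateral = -0.0001761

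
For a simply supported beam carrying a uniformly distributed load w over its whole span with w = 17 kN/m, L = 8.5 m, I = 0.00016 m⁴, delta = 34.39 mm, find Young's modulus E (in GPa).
Model: a simply supported beam carrying a uniformly distributed load w over its whole span, so delta = (5·w·L^4) / (384·E·I).
Solve for E: E = (5·w·L^4) / (384·delta·I).
Convert to SI units:
  w = 17 kN/m = 17000 N/m
  delta = 34.39 mm = 0.03439 m
Substitute:
  E = (5 × 17000 × 8.5^4) / (384 × 0.03439 × 0.00016)
  E = 2.1 × 10¹¹ Pa
Convert: E = 2.1 × 10¹¹ Pa = 210 GPa
Final answer: E = 210 GPa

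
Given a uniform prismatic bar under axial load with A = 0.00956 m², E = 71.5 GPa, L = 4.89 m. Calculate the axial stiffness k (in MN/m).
Model: a uniform prismatic bar under axial load, so k = (A·E) / L.
Convert to SI units:
  E = 71.5 GPa = 7.15 × 10¹⁰ Pa
Substitute:
  k = (0.00956 × (7.15 × 10¹⁰)) / 4.89
  k = 1.398 × 10⁸ N/m
Convert: k = 1.398 × 10⁸ N/m = 139.8 MN/m
Final answer: k = 139.8 MN/m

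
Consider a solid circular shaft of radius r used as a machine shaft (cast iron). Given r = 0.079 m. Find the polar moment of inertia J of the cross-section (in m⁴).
Model: a solid circular shaft of radius r, so J = (π·r^4) / 2.
Substitute:
  J = (π × 0.079^4) / 2
  J = 6.118 × 10⁻⁵ m⁴
Final answer: J = 6.118 × 10⁻⁵ m⁴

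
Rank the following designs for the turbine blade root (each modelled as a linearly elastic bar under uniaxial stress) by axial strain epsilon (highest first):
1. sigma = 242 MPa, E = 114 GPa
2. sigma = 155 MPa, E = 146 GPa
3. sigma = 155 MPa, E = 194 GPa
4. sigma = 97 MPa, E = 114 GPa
Model: a linearly elastic bar under uniaxial stress, so epsilon = sigma / E (SI units).
  Case 1: epsilon = (2.42 × 10⁸) / (1.14 × 10¹¹) = 0.002123
  Case 2: epsilon = (1.55 × 10⁸) / (1.46 × 10¹¹) = 0.001062
  Case 3: epsilon = (1.55 × 10⁸) / (1.94 × 10¹¹) = 0.000799
  Case 4: epsilon = (9.7 × 10⁷) / (1.14 × 10¹¹) = 0.0008509
Ordering: 0.002123 (case 1) > 0.001062 (case 2) > 0.0008509 (case 4) > 0.000799 (case 3)
Final answer: 1, 2, 4, 3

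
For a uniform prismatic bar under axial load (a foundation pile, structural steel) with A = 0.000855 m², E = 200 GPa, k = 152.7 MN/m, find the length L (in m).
Model: a uniform prismatic bar under axial load, so k = (A·E) / L.
Solve for L: L = (A·E) / k.
Convert to SI units:
  E = 200 GPa = 2 × 10¹¹ Pa
  k = 152.7 MN/m = 1.527 × 10⁸ N/m
Substitute:
  L = (0.000855 × (2 × 10¹¹)) / (1.527 × 10⁸)
  L = 1.12 m
Final answer: L = 1.12 m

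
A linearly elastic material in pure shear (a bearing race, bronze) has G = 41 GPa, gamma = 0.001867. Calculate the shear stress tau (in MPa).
Model: a linearly elastic material in pure shear, so tau = G·gamma.
Convert to SI units:
  G = 41 GPa = 4.1 × 10¹⁰ Pa
Substitute:
  tau = (4.1 × 10¹⁰) × 0.001867
  tau = 7.655 × 10⁷ Pa
Convert: tau = 7.655 × 10⁷ Pa = 76.55 MPa
Final answer: tau = 76.55 MPa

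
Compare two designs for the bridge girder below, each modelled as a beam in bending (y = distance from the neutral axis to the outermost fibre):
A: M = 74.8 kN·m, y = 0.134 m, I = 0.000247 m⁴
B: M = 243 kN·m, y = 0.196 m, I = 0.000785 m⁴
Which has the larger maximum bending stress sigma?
Model: a beam in bending (y = distance from the neutral axis to the outermost fibre), so sigma = (M·y) / I (SI units).
  A: sigma = (74800 × 0.134) / 0.000247 = 4.058 × 10⁷ Pa = 40.58 MPa
  B: sigma = (243000 × 0.196) / 0.000785 = 6.067 × 10⁷ Pa = 60.67 MPa
60.67 MPa > 40.58 MPa, so B is larger.
Final answer: B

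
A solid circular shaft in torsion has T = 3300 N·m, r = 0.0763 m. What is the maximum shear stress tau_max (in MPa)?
Model: a solid circular shaft in torsion, so tau_max = (2·T) / (π·r^3).
Substitute:
  tau_max = (2 × 3300) / (π × 0.0763^3)
  tau_max = 4.73 × 10⁶ Pa
Convert: tau_max = 4.73 × 10⁶ Pa = 4.73 MPa
Final answer: tau_max = 4.73 MPa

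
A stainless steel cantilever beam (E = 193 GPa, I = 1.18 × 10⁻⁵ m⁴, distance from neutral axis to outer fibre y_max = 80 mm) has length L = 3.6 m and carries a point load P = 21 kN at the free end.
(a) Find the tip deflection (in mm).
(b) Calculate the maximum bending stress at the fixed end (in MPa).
(a) Tip deflection of a cantilever with an end point load: δ = P·L^3 / (3·E·I). Convert P = 21 kN = 21000 N, E = 193 GPa = 1.93 × 10¹¹ Pa.
  δ = (21000 × 3.6^3) / (3 × (1.93 × 10¹¹) × (1.18 × 10⁻⁵)) = 0.1434 m = 143.4 mm
(b) Maximum bending moment at the fixed end: M = P·L = 21000 × 3.6 = 75600 N·m. Convert y_max = 80 mm = 0.08 m.
  σ = M·y_max / I = (75600 × 0.08) / (1.18 × 10⁻⁵) = 5.125 × 10⁸ Pa = 512.5 MPa
Final answer: (a) δ = 143.4 mm, (b) σ = 512.5 MPa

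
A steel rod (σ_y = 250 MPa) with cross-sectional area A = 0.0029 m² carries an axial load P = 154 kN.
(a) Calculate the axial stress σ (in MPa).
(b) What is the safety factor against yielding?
(a) Axial stress σ = P/A. Convert P = 154 kN = 154000 N.
  σ = 154000 / 0.0029 = 5.31 × 10⁷ Pa = 53.1 MPa
(b) Safety factor SF = σ_y/σ = 250 / 53.1 = 4.708
Final answer: (a) σ = 53.1 MPa, (b) SF = 4.708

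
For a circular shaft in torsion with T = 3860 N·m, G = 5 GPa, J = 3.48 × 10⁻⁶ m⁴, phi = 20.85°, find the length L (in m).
Model: a circular shaft in torsion, so phi = (T·L) / (G·J).
Solve for L: L = (phi·G·J) / T.
Convert to SI units:
  G = 5 GPa = 5 × 10⁹ Pa
  phi = 20.85° = 0.3639 rad
Substitute:
  L = (0.3639 × (5 × 10⁹) × (3.48 × 10⁻⁶)) / 3860
  L = 1.64 m
Final answer: L = 1.64 m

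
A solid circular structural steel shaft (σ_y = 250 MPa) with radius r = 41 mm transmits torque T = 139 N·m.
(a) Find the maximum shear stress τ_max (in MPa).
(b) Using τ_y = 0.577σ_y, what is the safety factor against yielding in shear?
(a) For a solid circular shaft, τ_max = T·r/J with J = π·r^4/2, i.e. τ_max = 2·T / (π·r^3). Convert r = 41 mm = 0.041 m.
  τ_max = (2 × 139) / (π × 0.041^3) = 1.284 × 10⁶ Pa = 1.284 MPa
(b) τ_y = 0.577 × 250 = 144.25 MPa
  SF = τ_y/τ_max = 144.25 / 1.284 = 112.3
Final answer: (a) τ_max = 1.284 MPa, (b) SF = 112.3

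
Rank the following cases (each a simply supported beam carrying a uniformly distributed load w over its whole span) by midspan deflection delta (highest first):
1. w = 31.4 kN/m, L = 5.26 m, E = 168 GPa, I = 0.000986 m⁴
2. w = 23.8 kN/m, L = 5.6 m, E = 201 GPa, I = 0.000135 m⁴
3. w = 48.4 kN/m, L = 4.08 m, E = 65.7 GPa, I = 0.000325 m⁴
Model: a simply supported beam carrying a uniformly distributed load w over its whole span, so delta = (5·w·L^4) / (384·E·I) (SI units).
  Case 1: delta = (5 × 31400 × 5.26^4) / (384 × (1.68 × 10¹¹) × 0.000986) = 0.001889 m = 1.889 mm
  Case 2: delta = (5 × 23800 × 5.6^4) / (384 × (2.01 × 10¹¹) × 0.000135) = 0.01123 m = 11.23 mm
  Case 3: delta = (5 × 48400 × 4.08^4) / (384 × (6.57 × 10¹⁰) × 0.000325) = 0.008179 m = 8.179 mm
Ordering: 11.23 mm (case 2) > 8.179 mm (case 3) > 1.889 mm (case 1)
Final answer: 2, 3, 1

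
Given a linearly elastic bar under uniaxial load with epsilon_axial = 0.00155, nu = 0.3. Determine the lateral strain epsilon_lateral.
Model: a linearly elastic bar under uniaxial load, so epsilon_lateral = -nu·epsilon_axial.
Substitute:
  epsilon_lateral = -(0.3 × 0.00155)
  epsilon_lateral = -0.000465
Final answer: epsilon_lateral = -0.000465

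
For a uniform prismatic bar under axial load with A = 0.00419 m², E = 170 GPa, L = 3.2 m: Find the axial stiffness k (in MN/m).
Model: a uniform prismatic bar under axial load, so k = (A·E) / L.
Convert to SI units:
  E = 170 GPa = 1.7 × 10¹¹ Pa
Substitute:
  k = (0.00419 × (1.7 × 10¹¹)) / 3.2
  k = 2.226 × 10⁸ N/m
Convert: k = 2.226 × 10⁸ N/m = 222.6 MN/m
Final answer: k = 222.6 MN/m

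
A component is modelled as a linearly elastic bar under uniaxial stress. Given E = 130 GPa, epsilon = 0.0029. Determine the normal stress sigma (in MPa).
Model: a linearly elastic bar under uniaxial stress, so sigma = E·epsilon.
Convert to SI units:
  E = 130 GPa = 1.3 × 10¹¹ Pa
Substitute:
  sigma = (1.3 × 10¹¹) × 0.0029
  sigma = 3.77 × 10⁸ Pa
Convert: sigma = 3.77 × 10⁸ Pa = 377 MPa
Final answer: sigma = 377 MPa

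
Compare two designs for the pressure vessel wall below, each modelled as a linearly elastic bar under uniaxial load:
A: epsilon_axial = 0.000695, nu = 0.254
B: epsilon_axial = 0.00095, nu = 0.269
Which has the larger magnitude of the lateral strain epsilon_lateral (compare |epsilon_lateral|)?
Model: a linearly elastic bar under uniaxial load, so epsilon_lateral = -nu·epsilon_axial (SI units).
  A: epsilon_lateral = -(0.254 × 0.000695) = -0.0001765
  B: epsilon_lateral = -(0.269 × 0.00095) = -0.0002556
|epsilon_lateral|: A = 0.0001765, B = 0.0002556, so B is larger in magnitude.
Final answer: B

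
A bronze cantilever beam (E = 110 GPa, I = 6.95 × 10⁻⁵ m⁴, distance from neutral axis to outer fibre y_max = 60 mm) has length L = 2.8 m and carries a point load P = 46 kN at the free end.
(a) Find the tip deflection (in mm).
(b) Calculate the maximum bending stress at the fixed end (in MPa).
(a) Tip deflection of a cantilever with an end point load: δ = P·L^3 / (3·E·I). Convert P = 46 kN = 46000 N, E = 110 GPa = 1.1 × 10¹¹ Pa.
  δ = (46000 × 2.8^3) / (3 × (1.1 × 10¹¹) × (6.95 × 10⁻⁵)) = 0.04403 m = 44.03 mm
(b) Maximum bending moment at the fixed end: M = P·L = 46000 × 2.8 = 128800 N·m. Convert y_max = 60 mm = 0.06 m.
  σ = M·y_max / I = (128800 × 0.06) / (6.95 × 10⁻⁵) = 1.112 × 10⁸ Pa = 111.2 MPa
Final answer: (a) δ = 44.03 mm, (b) σ = 111.2 MPa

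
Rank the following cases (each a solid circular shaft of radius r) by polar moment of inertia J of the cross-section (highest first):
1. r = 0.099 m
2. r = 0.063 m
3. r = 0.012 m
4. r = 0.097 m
Model: a solid circular shaft of radius r, so J = (π·r^4) / 2 (SI units).
  Case 1: J = (π × 0.099^4) / 2 = 0.0001509 m⁴
  Case 2: J = (π × 0.063^4) / 2 = 2.474 × 10⁻⁵ m⁴
  Case 3: J = (π × 0.012^4) / 2 = 3.257 × 10⁻⁸ m⁴
  Case 4: J = (π × 0.097^4) / 2 = 0.0001391 m⁴
Ordering: 0.0001509 m⁴ (case 1) > 0.0001391 m⁴ (case 4) > 2.474 × 10⁻⁵ m⁴ (case 2) > 3.257 × 10⁻⁸ m⁴ (case 3)
Final answer: 1, 4, 2, 3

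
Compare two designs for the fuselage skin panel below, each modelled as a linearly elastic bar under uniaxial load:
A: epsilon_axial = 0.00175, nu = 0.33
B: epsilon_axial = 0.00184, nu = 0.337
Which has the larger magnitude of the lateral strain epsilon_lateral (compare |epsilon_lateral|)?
Model: a linearly elastic bar under uniaxial load, so epsilon_lateral = -nu·epsilon_axial (SI units).
  A: epsilon_lateral = -(0.33 × 0.00175) = -0.0005775
  B: epsilon_lateral = -(0.337 × 0.00184) = -0.0006201
|epsilon_lateral|: A = 0.0005775, B = 0.0006201, so B is larger in magnitude.
Final answer: B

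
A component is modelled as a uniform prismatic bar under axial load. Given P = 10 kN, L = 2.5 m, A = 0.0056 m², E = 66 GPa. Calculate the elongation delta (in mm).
Model: a uniform prismatic bar under axial load, so delta = (P·L) / (A·E).
Convert to SI units:
  P = 10 kN = 10000 N
  E = 66 GPa = 6.6 × 10¹⁰ Pa
Substitute:
  delta = (10000 × 2.5) / (0.0056 × (6.6 × 10¹⁰))
  delta = 6.764 × 10⁻⁵ m
Convert: delta = 6.764 × 10⁻⁵ m = 0.06764 mm
Final answer: delta = 0.06764 mm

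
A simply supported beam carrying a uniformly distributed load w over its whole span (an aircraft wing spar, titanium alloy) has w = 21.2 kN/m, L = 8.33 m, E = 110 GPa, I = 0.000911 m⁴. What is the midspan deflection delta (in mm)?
Model: a simply supported beam carrying a uniformly distributed load w over its whole span, so delta = (5·w·L^4) / (384·E·I).
Convert to SI units:
  w = 21.2 kN/m = 21200 N/m
  E = 110 GPa = 1.1 × 10¹¹ Pa
Substitute:
  delta = (5 × 21200 × 8.33^4) / (384 × (1.1 × 10¹¹) × 0.000911)
  delta = 0.01326 m
Convert: delta = 0.01326 m = 13.26 mm
Final answer: delta = 13.26 mm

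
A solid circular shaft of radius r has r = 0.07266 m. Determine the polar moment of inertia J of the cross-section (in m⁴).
Model: a solid circular shaft of radius r, so J = (π·r^4) / 2.
Substitute:
  J = (π × 0.07266^4) / 2
  J = 4.378 × 10⁻⁵ m⁴
Final answer: J = 4.378 × 10⁻⁵ m⁴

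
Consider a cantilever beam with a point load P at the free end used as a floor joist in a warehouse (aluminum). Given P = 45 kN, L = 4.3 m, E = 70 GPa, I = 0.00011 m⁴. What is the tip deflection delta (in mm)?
Model: a cantilever beam with a point load P at the free end, so delta = (P·L^3) / (3·E·I).
Convert to SI units:
  P = 45 kN = 45000 N
  E = 70 GPa = 7 × 10¹⁰ Pa
Substitute:
  delta = (45000 × 4.3^3) / (3 × (7 × 10¹⁰) × 0.00011)
  delta = 0.1549 m
Convert: delta = 0.1549 m = 154.9 mm
Final answer: delta = 154.9 mm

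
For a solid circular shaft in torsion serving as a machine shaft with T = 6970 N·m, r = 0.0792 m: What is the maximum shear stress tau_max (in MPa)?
Model: a solid circular shaft in torsion, so tau_max = (2·T) / (π·r^3).
Substitute:
  tau_max = (2 × 6970) / (π × 0.0792^3)
  tau_max = 8.932 × 10⁶ Pa
Convert: tau_max = 8.932 × 10⁶ Pa = 8.932 MPa
Final answer: tau_max = 8.932 MPa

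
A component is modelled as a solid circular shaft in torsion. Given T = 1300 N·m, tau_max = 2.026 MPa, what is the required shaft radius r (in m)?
Model: a solid circular shaft in torsion, so tau_max = (2·T) / (π·r^3).
Solve for r: r = ((2·T) / (π·tau_max))^(1/3).
Convert to SI units:
  tau_max = 2.026 MPa = 2.026 × 10⁶ Pa
Substitute:
  r = ((2 × 1300) / (π × (2.026 × 10⁶)))^(1/3)
  r = 0.0742 m
Final answer: r = 0.0742 m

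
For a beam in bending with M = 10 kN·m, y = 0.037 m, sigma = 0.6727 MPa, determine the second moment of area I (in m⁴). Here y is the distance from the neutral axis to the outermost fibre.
Model: a beam in bending, so sigma = (M·y) / I.
Solve for I: I = (M·y) / sigma.
Convert to SI units:
  M = 10 kN·m = 10000 N·m
  sigma = 0.6727 MPa = 672700 Pa
Substitute:
  I = (10000 × 0.037) / 672700
  I = 0.00055 m⁴
Final answer: I = 0.00055 m⁴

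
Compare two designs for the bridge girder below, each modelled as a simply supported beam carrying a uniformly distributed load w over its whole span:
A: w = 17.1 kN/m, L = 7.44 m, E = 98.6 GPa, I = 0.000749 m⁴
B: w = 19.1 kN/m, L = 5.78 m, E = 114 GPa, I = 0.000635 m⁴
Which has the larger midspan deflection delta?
Model: a simply supported beam carrying a uniformly distributed load w over its whole span, so delta = (5·w·L^4) / (384·E·I) (SI units).
  A: delta = (5 × 17100 × 7.44^4) / (384 × (9.86 × 10¹⁰) × 0.000749) = 0.009238 m = 9.238 mm
  B: delta = (5 × 19100 × 5.78^4) / (384 × (1.14 × 10¹¹) × 0.000635) = 0.003834 m = 3.834 mm
9.238 mm > 3.834 mm, so A is larger.
Final answer: A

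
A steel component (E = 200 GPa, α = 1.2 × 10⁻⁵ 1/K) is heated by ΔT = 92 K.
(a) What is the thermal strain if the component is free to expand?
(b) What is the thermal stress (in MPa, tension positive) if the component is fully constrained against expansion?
(a) Free thermal strain ε_th = α·ΔT = (1.2 × 10⁻⁵) × 92 = 0.001104
(b) Fully constrained, the expansion is suppressed, so σ = -E·α·ΔT. Convert E = 200 GPa = 2 × 10¹¹ Pa.
  σ = -(2 × 10¹¹) × (1.2 × 10⁻⁵) × 92 = -2.208 × 10⁸ Pa = -220.8 MPa (compressive)
Final answer: (a) ε_th = 0.001104, (b) σ = -220.8 MPa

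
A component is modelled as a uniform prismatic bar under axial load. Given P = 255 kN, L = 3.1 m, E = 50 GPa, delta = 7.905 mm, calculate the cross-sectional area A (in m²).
Model: a uniform prismatic bar under axial load, so delta = (P·L) / (A·E).
Solve for A: A = (P·L) / (delta·E).
Convert to SI units:
  P = 255 kN = 255000 N
  E = 50 GPa = 5 × 10¹⁰ Pa
  delta = 7.905 mm = 0.007905 m
Substitute:
  A = (255000 × 3.1) / (0.007905 × (5 × 10¹⁰))
  A = 0.002 m²
Final answer: A = 0.002 m²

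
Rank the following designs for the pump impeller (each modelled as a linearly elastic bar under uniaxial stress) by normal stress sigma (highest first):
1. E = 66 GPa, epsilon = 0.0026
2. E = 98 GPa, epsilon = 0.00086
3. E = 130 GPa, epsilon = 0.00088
Model: a linearly elastic bar under uniaxial stress, so sigma = E·epsilon (SI units).
  Case 1: sigma = (6.6 × 10¹⁰) × 0.0026 = 1.716 × 10⁸ Pa = 171.6 MPa
  Case 2: sigma = (9.8 × 10¹⁰) × 0.00086 = 8.428 × 10⁷ Pa = 84.28 MPa
  Case 3: sigma = (1.3 × 10¹¹) × 0.00088 = 1.144 × 10⁸ Pa = 114.4 MPa
Ordering: 171.6 MPa (case 1) > 114.4 MPa (case 3) > 84.28 MPa (case 2)
Final answer: 1, 3, 2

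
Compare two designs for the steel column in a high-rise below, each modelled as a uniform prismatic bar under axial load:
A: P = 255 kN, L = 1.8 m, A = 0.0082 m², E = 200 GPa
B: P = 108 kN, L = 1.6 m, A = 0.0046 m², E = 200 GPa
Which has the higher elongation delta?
Model: a uniform prismatic bar under axial load, so delta = (P·L) / (A·E) (SI units).
  A: delta = (255000 × 1.8) / (0.0082 × (2 × 10¹¹)) = 0.0002799 m = 0.2799 mm
  B: delta = (108000 × 1.6) / (0.0046 × (2 × 10¹¹)) = 0.0001878 m = 0.1878 mm
0.2799 mm > 0.1878 mm, so A is larger.
Final answer: A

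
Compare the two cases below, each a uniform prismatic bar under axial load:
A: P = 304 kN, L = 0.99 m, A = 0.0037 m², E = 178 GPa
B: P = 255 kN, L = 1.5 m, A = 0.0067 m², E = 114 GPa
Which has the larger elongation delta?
Model: a uniform prismatic bar under axial load, so delta = (P·L) / (A·E) (SI units).
  A: delta = (304000 × 0.99) / (0.0037 × (1.78 × 10¹¹)) = 0.000457 m = 0.457 mm
  B: delta = (255000 × 1.5) / (0.0067 × (1.14 × 10¹¹)) = 0.0005008 m = 0.5008 mm
0.5008 mm > 0.457 mm, so B is larger.
Final answer: B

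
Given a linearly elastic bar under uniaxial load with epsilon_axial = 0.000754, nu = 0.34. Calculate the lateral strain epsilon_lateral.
Model: a linearly elastic bar under uniaxial load, so epsilon_lateral = -nu·epsilon_axial.
Substitute:
  epsilon_lateral = -(0.34 × 0.000754)
  epsilon_lateral = -0.0002564
Final answer: epsilon_lateral = -0.0002564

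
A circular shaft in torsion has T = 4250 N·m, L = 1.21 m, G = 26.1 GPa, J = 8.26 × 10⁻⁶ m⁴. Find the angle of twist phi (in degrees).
Model: a circular shaft in torsion, so phi = (T·L) / (G·J).
Convert to SI units:
  G = 26.1 GPa = 2.61 × 10¹⁰ Pa
Substitute:
  phi = (4250 × 1.21) / ((2.61 × 10¹⁰) × (8.26 × 10⁻⁶))
  phi = 0.02385 rad
Convert to degrees: phi = 0.02385 × 180/π = 1.367°
Final answer: phi = 1.367°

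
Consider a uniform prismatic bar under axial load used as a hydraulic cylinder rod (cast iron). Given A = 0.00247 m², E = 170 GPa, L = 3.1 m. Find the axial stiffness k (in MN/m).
Model: a uniform prismatic bar under axial load, so k = (A·E) / L.
Convert to SI units:
  E = 170 GPa = 1.7 × 10¹¹ Pa
Substitute:
  k = (0.00247 × (1.7 × 10¹¹)) / 3.1
  k = 1.355 × 10⁸ N/m
Convert: k = 1.355 × 10⁸ N/m = 135.5 MN/m
Final answer: k = 135.5 MN/m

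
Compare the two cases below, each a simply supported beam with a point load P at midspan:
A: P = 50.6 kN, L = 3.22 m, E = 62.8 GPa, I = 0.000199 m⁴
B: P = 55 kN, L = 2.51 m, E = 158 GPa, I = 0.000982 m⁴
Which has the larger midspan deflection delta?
Model: a simply supported beam with a point load P at midspan, so delta = (P·L^3) / (48·E·I) (SI units).
  A: delta = (50600 × 3.22^3) / (48 × (6.28 × 10¹⁰) × 0.000199) = 0.002816 m = 2.816 mm
  B: delta = (55000 × 2.51^3) / (48 × (1.58 × 10¹¹) × 0.000982) = 0.0001168 m = 0.1168 mm
2.816 mm > 0.1168 mm, so A is larger.
Final answer: A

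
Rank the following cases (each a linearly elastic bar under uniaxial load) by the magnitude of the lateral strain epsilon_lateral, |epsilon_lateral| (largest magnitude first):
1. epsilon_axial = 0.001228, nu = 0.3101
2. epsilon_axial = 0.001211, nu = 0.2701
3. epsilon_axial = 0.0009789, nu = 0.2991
Model: a linearly elastic bar under uniaxial load, so epsilon_lateral = -nu·epsilon_axial (SI units).
  Case 1: epsilon_lateral = -(0.3101 × 0.001228) = -0.0003808
  Case 2: epsilon_lateral = -(0.2701 × 0.001211) = -0.0003271
  Case 3: epsilon_lateral = -(0.2991 × 0.0009789) = -0.0002928
Ordering by |epsilon_lateral|: 0.0003808 (case 1) > 0.0003271 (case 2) > 0.0002928 (case 3)
Final answer: 1, 2, 3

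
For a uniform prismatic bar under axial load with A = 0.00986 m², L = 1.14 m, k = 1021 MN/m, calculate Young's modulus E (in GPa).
Model: a uniform prismatic bar under axial load, so k = (A·E) / L.
Solve for E: E = (k·L) / A.
Convert to SI units:
  k = 1021 MN/m = 1.021 × 10⁹ N/m
Substitute:
  E = ((1.021 × 10⁹) × 1.14) / 0.00986
  E = 1.18 × 10¹¹ Pa
Convert: E = 1.18 × 10¹¹ Pa = 118 GPa
Final answer: E = 118 GPa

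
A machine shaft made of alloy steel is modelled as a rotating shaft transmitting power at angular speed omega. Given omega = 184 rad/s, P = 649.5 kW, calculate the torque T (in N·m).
Model: a rotating shaft transmitting power at angular speed omega, so P = T·omega.
Solve for T: T = P / omega.
Convert to SI units:
  P = 649.5 kW = 649500 W
Substitute:
  T = 649500 / 184
  T = 3530 N·m
Final answer: T = 3530 N·m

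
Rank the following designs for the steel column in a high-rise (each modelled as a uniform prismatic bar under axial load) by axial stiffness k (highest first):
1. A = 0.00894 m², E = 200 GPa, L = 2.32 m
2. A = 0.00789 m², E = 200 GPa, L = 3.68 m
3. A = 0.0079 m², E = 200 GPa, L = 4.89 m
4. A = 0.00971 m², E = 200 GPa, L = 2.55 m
Model: a uniform prismatic bar under axial load, so k = (A·E) / L (SI units).
  Case 1: k = (0.00894 × (2 × 10¹¹)) / 2.32 = 7.707 × 10⁸ N/m = 770.7 MN/m
  Case 2: k = (0.00789 × (2 × 10¹¹)) / 3.68 = 4.288 × 10⁸ N/m = 428.8 MN/m
  Case 3: k = (0.0079 × (2 × 10¹¹)) / 4.89 = 3.231 × 10⁸ N/m = 323.1 MN/m
  Case 4: k = (0.00971 × (2 × 10¹¹)) / 2.55 = 7.616 × 10⁸ N/m = 761.6 MN/m
Ordering: 770.7 MN/m (case 1) > 761.6 MN/m (case 4) > 428.8 MN/m (case 2) > 323.1 MN/m (case 3)
Final answer: 1, 4, 2, 3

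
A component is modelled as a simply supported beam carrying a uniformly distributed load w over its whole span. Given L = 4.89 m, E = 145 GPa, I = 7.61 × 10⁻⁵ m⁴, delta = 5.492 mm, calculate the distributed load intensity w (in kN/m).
Model: a simply supported beam carrying a uniformly distributed load w over its whole span, so delta = (5·w·L^4) / (384·E·I).
Solve for w: w = (384·delta·E·I) / (5·L^4).
Convert to SI units:
  E = 145 GPa = 1.45 × 10¹¹ Pa
  delta = 5.492 mm = 0.005492 m
Substitute:
  w = (384 × 0.005492 × (1.45 × 10¹¹) × (7.61 × 10⁻⁵)) / (5 × 4.89^4)
  w = 8140 N/m
Convert: w = 8140 N/m = 8.14 kN/m
Final answer: w = 8.14 kN/m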